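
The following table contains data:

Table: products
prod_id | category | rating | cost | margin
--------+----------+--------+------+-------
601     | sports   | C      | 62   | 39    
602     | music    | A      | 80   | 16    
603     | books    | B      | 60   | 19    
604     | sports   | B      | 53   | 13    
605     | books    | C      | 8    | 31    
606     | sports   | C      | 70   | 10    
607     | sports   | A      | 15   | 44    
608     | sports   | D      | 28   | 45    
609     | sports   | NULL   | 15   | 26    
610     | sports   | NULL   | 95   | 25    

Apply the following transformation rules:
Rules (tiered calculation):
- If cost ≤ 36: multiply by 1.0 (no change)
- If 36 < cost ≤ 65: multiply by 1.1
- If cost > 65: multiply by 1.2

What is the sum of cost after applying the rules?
552.5

Step 1: Tier 1 (cost ≤ 36): 4 records, sum = 66 × 1.0 = 66.0
Step 2: Tier 2 (36 < cost ≤ 65): 3 records, sum = 175 × 1.1 = 192.5
Step 3: Tier 3 (cost > 65): 3 records, sum = 245 × 1.2 = 294.0
Step 4: Final sum = 66.0 + 192.5 + 294.0 = 552.5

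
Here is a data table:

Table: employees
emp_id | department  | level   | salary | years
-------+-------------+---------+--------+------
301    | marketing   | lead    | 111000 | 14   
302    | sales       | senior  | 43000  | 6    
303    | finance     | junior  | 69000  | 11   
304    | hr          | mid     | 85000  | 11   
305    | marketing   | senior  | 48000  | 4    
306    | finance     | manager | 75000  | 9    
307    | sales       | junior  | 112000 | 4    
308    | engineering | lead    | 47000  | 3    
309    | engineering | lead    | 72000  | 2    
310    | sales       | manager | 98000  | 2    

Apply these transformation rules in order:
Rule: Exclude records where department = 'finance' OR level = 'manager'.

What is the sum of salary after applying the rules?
518000

Step 1: Find records where department = 'finance' OR level = 'manager'
Step 2: 3 records match, summing to 242000
Step 3: Original sum: 760000
Step 4: Remaining sum = 760000 - 242000 = 518000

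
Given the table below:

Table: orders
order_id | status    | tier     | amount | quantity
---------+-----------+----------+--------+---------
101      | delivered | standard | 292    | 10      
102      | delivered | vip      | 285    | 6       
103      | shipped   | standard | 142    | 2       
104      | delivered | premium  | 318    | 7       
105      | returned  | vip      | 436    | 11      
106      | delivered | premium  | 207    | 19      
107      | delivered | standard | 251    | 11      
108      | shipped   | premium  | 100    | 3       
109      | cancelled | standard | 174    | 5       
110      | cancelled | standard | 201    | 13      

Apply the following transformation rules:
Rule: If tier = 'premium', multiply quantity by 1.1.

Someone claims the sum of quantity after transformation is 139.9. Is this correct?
No, the correct result is 89.9.

Step 1: Calculate the correct sum after transformation
Step 2: Apply multiplier 1.1 to records where tier = 'premium'
Step 3: Correct result = 89.9
Step 4: Claimed result = 139.9
Step 5: 89.9 ≠ 139.9
Conclusion: The claimed result is incorrect. The correct answer is 89.9.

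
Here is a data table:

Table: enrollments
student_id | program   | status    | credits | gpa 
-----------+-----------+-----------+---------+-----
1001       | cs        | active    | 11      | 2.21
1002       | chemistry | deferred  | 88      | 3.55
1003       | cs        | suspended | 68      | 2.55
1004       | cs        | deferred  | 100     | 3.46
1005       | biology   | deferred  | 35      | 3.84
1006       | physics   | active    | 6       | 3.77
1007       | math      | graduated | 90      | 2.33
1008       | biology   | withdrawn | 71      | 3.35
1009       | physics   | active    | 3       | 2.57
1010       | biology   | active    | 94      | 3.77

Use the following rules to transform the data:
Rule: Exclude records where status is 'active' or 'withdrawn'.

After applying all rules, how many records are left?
5

Step 1: Count records to exclude
  - 4 (active) + 1 (withdrawn) = 5 records
Step 2: Total records: 10
Step 3: Remaining = 10 - 5 = 5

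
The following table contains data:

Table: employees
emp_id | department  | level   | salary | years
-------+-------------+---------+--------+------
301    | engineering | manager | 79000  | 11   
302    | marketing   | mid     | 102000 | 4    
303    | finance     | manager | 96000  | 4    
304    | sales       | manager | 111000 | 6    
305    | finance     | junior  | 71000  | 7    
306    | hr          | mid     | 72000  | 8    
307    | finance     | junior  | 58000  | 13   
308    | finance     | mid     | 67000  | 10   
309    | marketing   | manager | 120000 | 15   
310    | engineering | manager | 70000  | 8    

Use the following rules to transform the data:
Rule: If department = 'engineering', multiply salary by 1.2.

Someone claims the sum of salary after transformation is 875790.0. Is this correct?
No, the correct result is 875800.0.

Step 1: Calculate the correct sum after transformation
Step 2: Apply multiplier 1.2 to records where department = 'engineering'
Step 3: Correct result = 875800.0
Step 4: Claimed result = 875790.0
Step 5: 875800.0 ≠ 875790.0
Conclusion: The claimed result is incorrect. The correct answer is 875800.0.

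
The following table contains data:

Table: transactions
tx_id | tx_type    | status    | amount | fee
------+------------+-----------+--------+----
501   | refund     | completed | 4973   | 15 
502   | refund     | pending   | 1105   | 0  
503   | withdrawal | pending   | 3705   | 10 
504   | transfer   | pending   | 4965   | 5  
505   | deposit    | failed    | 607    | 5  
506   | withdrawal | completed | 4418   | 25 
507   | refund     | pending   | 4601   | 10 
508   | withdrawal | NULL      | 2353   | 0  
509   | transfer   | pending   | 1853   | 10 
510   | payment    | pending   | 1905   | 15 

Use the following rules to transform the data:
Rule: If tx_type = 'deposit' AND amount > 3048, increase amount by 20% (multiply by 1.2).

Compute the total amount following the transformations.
30485

Step 1: Find records where tx_type = 'deposit' AND amount > 3048
Step 2: 0 records match, summing to 0
Step 3: After multiplier: 0 × 1.2 = 0.0
Step 4: Unaffected records sum: 30485
Step 5: Final sum = 0.0 + 30485 = 30485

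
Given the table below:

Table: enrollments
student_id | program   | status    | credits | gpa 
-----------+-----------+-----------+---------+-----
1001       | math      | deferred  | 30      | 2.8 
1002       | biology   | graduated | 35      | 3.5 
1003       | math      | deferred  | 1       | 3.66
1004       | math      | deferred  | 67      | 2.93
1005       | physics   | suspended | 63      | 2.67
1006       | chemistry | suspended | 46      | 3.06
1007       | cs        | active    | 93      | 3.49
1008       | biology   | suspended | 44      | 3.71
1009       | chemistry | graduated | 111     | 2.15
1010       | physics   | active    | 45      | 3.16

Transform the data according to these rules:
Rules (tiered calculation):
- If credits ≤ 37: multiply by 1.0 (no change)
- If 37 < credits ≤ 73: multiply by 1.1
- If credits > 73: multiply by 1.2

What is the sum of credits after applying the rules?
602.3

Step 1: Tier 1 (credits ≤ 37): 3 records, sum = 66 × 1.0 = 66.0
Step 2: Tier 2 (37 < credits ≤ 73): 5 records, sum = 265 × 1.1 = 291.5
Step 3: Tier 3 (credits > 73): 2 records, sum = 204 × 1.2 = 244.8
Step 4: Final sum = 66.0 + 291.5 + 244.8 = 602.3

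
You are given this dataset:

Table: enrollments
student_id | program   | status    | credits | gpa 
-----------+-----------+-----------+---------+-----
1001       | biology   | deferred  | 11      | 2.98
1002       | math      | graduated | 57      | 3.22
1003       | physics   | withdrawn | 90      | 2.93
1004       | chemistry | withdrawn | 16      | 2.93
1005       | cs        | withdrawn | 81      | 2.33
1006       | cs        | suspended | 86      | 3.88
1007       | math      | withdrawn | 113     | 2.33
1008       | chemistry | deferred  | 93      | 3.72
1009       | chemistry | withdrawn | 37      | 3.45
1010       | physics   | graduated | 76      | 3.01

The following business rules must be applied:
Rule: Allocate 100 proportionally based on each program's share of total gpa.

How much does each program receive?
biology: 9.68, chemistry: 32.81, cs: 20.18, math: 18.03, physics: 19.3

Step 1: Calculate total gpa = 30.78
Step 2: Calculate each program's proportion:
  biology: 2.98/30.78 = 9.68% → 9.68
  chemistry: 10.1/30.78 = 32.81% → 32.81
  cs: 6.21/30.78 = 20.18% → 20.18
  math: 5.55/30.78 = 18.03% → 18.03
  physics: 5.94/30.78 = 19.30% → 19.3
Step 3: Verify: sum of allocations ≈ 100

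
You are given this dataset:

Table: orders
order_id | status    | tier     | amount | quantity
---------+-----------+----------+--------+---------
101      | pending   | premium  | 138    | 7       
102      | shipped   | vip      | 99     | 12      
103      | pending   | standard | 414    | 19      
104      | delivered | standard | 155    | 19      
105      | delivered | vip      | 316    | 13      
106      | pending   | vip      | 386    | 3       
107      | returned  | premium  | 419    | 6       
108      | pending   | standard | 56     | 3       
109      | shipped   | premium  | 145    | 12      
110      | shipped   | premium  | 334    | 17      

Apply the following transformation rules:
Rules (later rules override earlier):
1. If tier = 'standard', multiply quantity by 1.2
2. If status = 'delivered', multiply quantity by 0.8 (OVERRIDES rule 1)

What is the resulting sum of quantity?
109.0

Step 1: Rule 2 takes priority for records with status = 'delivered'
  - 2 records: 32 × 0.8 = 25.6
Step 2: Rule 1 applies to remaining records with tier = 'standard'
  - 2 records: 22 × 1.2 = 26.4
Step 3: Other records unchanged: 57
Step 4: Final sum = 25.6 + 26.4 + 57 = 109.0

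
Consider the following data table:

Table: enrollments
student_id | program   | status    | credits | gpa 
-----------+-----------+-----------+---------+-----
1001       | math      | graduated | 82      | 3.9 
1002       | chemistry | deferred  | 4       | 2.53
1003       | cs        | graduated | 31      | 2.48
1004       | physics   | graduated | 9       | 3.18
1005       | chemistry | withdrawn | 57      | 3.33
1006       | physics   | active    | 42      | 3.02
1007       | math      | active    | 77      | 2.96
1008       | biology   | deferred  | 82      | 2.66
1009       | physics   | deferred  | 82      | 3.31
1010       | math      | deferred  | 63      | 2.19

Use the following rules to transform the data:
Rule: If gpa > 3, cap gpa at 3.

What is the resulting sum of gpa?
27.82

Step 1: 5 records have gpa > 3
Step 2: These records originally summed to 16.74
Step 3: After capping: 5 × 3 = 15
Step 4: Unaffected records sum: 12.82
Step 5: Final sum = 15 + 12.82 = 27.82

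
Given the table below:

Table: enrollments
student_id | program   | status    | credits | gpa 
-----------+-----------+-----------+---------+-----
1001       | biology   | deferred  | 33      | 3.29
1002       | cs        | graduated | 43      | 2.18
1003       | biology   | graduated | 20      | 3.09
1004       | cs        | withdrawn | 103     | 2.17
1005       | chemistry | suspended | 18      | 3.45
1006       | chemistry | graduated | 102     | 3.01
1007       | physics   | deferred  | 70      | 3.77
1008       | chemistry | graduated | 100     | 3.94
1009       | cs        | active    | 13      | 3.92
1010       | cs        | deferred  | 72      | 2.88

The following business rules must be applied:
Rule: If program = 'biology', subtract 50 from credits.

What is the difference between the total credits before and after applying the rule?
100

Step 1: Original sum of credits = 574
Step 2: 2 records have program = 'biology'
Step 3: Each affected record changes by -50
Step 4: Total change = 2 × -50 = -100
Step 5: New sum = 574 + -100 = 474
Step 6: Difference = |474 - 574| = 100
        (Sum decreased by 100)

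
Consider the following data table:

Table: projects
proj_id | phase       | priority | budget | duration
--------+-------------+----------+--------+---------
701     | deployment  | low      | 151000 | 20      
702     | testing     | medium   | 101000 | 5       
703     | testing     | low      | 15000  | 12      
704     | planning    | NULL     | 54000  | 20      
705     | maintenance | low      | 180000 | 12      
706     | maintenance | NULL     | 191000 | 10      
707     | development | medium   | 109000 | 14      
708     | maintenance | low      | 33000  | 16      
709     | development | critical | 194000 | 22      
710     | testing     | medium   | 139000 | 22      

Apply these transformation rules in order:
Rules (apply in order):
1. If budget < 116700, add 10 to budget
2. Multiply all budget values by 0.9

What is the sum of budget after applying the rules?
1050345.0

Step 1: Apply Rule 1 - Add 10 to records with budget < 116700
  - 5 records affected: 312000 + (5 × 10) = 312050
  - Unaffected records: 855000
  - Sum after Rule 1: 1167050
Step 2: Apply Rule 2 - Multiply all by 0.9
  - 1167050 × 0.9 = 1050345.0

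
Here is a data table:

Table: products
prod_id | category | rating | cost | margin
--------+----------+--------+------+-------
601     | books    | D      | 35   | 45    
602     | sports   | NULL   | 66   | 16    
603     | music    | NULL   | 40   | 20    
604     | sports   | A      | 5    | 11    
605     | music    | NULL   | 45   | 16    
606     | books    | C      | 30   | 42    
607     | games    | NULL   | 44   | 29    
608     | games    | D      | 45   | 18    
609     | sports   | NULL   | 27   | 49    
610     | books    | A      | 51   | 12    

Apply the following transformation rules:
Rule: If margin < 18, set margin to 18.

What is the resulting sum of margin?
275

Step 1: 4 records have margin < 18
Step 2: These records originally summed to 55
Step 3: After setting to minimum: 4 × 18 = 72
Step 4: Unaffected records sum: 203
Step 5: Final sum = 72 + 203 = 275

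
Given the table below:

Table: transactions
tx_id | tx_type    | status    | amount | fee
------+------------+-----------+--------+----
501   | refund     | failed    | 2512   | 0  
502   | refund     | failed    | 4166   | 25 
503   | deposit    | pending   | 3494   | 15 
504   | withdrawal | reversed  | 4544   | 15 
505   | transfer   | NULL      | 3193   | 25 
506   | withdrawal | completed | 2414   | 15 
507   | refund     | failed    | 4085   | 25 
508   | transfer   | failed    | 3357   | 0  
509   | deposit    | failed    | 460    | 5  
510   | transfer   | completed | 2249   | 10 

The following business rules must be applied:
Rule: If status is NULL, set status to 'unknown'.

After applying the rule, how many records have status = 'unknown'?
1

Step 1: Count records where status IS NULL
Step 2: Found 1 records with NULL status
Step 3: These records will have status set to 'unknown'
Step 4: Records already having status = 'unknown': 0
Step 5: Answer: 1 + 0 = 1 records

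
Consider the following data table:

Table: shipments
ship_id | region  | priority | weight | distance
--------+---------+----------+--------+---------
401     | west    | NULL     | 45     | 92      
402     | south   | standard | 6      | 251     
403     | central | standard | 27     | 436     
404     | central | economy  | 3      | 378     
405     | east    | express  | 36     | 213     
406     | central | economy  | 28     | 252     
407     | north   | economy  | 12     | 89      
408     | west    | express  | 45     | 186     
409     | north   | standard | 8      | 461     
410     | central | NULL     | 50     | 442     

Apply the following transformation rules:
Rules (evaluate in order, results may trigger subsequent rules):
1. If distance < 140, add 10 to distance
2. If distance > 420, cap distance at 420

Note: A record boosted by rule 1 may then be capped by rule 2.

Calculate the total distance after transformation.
2741

Step 1: Apply rule 1 to records with distance < 140
  - 2 records get bonus of 10
  - Of these, 0 records then exceed 420 and get capped
Step 2: Apply rule 2 to records with distance > 420
  - 3 records (original) are capped
Step 3: Calculate final sum = 2741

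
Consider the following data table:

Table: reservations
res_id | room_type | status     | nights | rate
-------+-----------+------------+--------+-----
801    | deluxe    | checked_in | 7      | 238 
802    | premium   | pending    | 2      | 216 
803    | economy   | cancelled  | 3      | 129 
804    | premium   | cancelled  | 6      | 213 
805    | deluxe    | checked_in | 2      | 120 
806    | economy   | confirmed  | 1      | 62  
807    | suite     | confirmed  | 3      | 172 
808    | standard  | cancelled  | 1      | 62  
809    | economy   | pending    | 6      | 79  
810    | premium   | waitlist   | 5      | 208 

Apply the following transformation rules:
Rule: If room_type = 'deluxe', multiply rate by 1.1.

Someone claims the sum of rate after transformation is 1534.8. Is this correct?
Yes, the result is correct.

Step 1: Calculate the correct sum after transformation
Step 2: Apply multiplier 1.1 to records where room_type = 'deluxe'
Step 3: Correct result = 1534.8
Step 4: Claimed result = 1534.8
Step 5: 1534.8 = 1534.8 ✓
Conclusion: The claimed result is correct.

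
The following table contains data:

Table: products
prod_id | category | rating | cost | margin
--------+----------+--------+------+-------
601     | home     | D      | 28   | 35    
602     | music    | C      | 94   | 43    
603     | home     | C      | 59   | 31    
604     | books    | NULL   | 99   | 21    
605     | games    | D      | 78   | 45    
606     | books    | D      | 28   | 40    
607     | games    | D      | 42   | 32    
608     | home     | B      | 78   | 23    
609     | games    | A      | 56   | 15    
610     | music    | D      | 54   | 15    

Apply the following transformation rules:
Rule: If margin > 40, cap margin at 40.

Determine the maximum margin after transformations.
40

Step 1: Original maximum margin = 45
Step 2: Apply cap at 40
Step 3: 2 records had margin > 40 and were capped
Step 4: Maximum after transformation = 40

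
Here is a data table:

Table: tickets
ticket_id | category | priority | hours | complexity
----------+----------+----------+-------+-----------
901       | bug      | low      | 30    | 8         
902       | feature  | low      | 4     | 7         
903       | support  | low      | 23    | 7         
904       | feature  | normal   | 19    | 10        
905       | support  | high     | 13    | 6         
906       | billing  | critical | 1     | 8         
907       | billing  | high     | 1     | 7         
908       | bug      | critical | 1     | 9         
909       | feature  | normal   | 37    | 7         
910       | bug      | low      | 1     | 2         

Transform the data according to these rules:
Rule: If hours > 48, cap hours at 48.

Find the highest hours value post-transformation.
37

Step 1: Original maximum hours = 37
Step 2: Check cap of 48 against maximum
Step 3: No records exceed the cap (max 37 <= cap 48), so no capping applies
Step 4: Maximum after transformation = 37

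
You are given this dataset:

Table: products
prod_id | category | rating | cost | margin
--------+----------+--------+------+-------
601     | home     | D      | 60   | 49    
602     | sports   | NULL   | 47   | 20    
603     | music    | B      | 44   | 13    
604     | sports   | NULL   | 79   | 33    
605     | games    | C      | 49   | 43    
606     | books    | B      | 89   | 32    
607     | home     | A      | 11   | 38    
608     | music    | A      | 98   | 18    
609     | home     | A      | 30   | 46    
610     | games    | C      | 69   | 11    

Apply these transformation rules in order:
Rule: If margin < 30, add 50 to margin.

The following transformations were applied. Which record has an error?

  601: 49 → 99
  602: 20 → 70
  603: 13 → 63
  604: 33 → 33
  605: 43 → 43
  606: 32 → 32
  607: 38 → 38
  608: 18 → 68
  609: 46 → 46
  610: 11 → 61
Record 601 has an error. The correct transformed value should be 49, not 99.

Step 1: Check each record against the rule
Step 2: Record 601 has margin = 49
Step 3: Since 49 >= 30, the bonus should not have been applied
Step 4: Correct value = 49, but claimed value = 99
Conclusion: Record 601 has the error.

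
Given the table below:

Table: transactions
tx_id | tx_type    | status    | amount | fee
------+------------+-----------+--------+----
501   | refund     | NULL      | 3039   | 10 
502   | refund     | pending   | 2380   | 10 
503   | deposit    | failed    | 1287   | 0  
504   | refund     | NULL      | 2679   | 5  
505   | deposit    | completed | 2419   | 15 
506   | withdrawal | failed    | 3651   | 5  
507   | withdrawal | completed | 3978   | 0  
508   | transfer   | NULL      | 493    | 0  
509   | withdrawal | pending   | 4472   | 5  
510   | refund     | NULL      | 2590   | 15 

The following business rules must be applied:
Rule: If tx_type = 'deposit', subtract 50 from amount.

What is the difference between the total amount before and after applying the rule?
100

Step 1: Original sum of amount = 26988
Step 2: 2 records have tx_type = 'deposit'
Step 3: Each affected record changes by -50
Step 4: Total change = 2 × -50 = -100
Step 5: New sum = 26988 + -100 = 26888
Step 6: Difference = |26888 - 26988| = 100
        (Sum decreased by 100)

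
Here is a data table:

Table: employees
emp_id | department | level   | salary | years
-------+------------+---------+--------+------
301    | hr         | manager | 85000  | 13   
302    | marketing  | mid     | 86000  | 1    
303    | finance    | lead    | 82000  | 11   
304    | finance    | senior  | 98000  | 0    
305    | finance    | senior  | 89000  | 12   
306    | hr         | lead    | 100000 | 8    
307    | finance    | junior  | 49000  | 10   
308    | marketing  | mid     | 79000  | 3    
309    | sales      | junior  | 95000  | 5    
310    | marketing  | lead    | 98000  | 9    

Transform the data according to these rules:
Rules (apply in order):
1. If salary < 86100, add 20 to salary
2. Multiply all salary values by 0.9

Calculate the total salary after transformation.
774990.0

Step 1: Apply Rule 1 - Add 20 to records with salary < 86100
  - 5 records affected: 381000 + (5 × 20) = 381100
  - Unaffected records: 480000
  - Sum after Rule 1: 861100
Step 2: Apply Rule 2 - Multiply all by 0.9
  - 861100 × 0.9 = 774990.0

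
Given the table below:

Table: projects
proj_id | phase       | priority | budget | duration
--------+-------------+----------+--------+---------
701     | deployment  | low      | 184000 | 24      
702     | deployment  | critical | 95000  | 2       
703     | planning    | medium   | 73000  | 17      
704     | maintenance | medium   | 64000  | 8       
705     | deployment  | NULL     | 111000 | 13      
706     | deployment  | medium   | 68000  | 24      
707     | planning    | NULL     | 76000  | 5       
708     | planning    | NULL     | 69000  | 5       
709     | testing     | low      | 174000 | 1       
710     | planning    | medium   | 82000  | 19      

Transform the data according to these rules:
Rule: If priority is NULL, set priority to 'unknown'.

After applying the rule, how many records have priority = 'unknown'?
3

Step 1: Count records where priority IS NULL
Step 2: Found 3 records with NULL priority
Step 3: These records will have priority set to 'unknown'
Step 4: Records already having priority = 'unknown': 0
Step 5: Answer: 3 + 0 = 3 records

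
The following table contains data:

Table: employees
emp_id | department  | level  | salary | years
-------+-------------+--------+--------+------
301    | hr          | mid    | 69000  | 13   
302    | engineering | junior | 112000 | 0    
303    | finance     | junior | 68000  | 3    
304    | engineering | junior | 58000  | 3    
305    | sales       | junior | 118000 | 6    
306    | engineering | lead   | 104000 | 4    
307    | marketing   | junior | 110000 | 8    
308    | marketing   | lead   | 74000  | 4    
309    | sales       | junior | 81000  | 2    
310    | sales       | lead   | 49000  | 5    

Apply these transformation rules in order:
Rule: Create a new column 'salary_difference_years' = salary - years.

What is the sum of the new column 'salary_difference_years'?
842952

Step 1: For each record, compute salary - years
Example calculations:
  69000 - 13 = 68987
  112000 - 0 = 112000
  68000 - 3 = 67997
  ...
Step 2: Sum all derived values
Step 3: Total = 842952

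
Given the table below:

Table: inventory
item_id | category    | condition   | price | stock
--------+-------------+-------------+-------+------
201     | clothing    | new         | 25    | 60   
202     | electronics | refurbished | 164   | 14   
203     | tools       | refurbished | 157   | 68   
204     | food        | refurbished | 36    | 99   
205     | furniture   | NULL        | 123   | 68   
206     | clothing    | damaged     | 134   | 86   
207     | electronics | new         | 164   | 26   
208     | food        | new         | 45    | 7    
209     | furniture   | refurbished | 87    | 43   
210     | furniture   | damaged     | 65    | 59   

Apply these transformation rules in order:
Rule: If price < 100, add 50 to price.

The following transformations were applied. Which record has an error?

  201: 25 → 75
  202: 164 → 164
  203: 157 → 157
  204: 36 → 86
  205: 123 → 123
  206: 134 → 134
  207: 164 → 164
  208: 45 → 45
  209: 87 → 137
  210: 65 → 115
Record 208 has an error. The correct transformed value should be 95, not 45.

Step 1: Check each record against the rule
Step 2: Record 208 has price = 45
Step 3: Since 45 < 100, the bonus should have been applied
Step 4: Correct value = 95, but claimed value = 45
Conclusion: Record 208 has the error.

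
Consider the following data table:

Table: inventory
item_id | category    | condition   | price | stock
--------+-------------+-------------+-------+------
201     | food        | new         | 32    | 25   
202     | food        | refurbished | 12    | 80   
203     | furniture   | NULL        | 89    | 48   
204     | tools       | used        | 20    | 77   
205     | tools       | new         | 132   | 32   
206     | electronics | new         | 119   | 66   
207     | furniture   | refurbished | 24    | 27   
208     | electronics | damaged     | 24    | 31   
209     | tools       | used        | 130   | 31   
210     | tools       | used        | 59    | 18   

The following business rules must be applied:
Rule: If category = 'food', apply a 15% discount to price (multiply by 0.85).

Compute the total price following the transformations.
634.4

Step 1: Records with category = 'food' have total price = 44
Step 2: Apply multiplier: 44 × 0.85 = 37.4
Step 3: Other records total: 597
Step 4: Final sum = 37.4 + 597 = 634.4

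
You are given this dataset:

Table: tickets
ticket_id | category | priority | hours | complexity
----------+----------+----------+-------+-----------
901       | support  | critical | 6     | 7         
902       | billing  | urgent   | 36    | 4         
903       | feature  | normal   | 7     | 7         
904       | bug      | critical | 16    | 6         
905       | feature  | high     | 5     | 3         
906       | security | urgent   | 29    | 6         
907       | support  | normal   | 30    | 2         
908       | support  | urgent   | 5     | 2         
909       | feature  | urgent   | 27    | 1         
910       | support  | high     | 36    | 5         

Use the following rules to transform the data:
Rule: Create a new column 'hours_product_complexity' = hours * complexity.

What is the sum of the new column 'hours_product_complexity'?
797

Step 1: For each record, compute hours * complexity
Example calculations:
  6 * 7 = 42
  36 * 4 = 144
  7 * 7 = 49
  ...
Step 2: Sum all derived values
Step 3: Total = 797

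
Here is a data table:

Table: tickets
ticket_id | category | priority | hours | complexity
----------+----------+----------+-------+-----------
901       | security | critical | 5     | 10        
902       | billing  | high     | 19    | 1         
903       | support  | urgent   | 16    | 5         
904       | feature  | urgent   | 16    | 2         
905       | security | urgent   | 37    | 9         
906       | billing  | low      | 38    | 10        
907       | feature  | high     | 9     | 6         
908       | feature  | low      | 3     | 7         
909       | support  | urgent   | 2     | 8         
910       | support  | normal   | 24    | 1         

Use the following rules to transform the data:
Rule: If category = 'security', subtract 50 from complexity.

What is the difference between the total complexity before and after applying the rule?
100

Step 1: Original sum of complexity = 59
Step 2: 2 records have category = 'security'
Step 3: Each affected record changes by -50
Step 4: Total change = 2 × -50 = -100
Step 5: New sum = 59 + -100 = -41
Step 6: Difference = |-41 - 59| = 100
        (Sum decreased by 100)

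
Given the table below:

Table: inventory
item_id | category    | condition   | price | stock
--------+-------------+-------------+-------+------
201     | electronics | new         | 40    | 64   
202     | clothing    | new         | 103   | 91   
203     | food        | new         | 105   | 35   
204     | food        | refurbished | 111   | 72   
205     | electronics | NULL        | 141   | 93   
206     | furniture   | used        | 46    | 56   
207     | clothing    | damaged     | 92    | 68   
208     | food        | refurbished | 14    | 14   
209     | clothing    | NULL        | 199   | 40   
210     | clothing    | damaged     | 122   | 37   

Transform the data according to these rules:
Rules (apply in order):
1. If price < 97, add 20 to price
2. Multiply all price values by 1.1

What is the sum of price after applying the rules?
1158.3

Step 1: Apply Rule 1 - Add 20 to records with price < 97
  - 4 records affected: 192 + (4 × 20) = 272
  - Unaffected records: 781
  - Sum after Rule 1: 1053
Step 2: Apply Rule 2 - Multiply all by 1.1
  - 1053 × 1.1 = 1158.3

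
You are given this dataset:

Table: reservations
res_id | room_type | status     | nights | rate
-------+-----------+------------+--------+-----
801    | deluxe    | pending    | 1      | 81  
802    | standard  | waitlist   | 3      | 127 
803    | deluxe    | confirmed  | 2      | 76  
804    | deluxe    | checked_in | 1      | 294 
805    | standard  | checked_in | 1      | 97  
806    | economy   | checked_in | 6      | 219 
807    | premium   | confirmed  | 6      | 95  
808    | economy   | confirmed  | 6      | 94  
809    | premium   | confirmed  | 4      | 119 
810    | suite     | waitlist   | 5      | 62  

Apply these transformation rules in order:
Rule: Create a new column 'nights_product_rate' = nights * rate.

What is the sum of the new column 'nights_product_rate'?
4239

Step 1: For each record, compute nights * rate
Example calculations:
  1 * 81 = 81
  3 * 127 = 381
  2 * 76 = 152
  ...
Step 2: Sum all derived values
Step 3: Total = 4239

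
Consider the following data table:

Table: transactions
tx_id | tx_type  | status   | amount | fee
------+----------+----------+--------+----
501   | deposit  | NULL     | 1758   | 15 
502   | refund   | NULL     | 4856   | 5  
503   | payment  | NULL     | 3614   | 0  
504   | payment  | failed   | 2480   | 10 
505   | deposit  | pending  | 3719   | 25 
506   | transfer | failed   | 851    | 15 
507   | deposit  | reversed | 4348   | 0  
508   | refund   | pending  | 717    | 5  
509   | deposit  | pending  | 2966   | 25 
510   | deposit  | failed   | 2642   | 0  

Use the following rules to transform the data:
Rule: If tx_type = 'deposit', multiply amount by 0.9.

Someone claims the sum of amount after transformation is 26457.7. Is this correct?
No, the correct result is 26407.7.

Step 1: Calculate the correct sum after transformation
Step 2: Apply multiplier 0.9 to records where tx_type = 'deposit'
Step 3: Correct result = 26407.7
Step 4: Claimed result = 26457.7
Step 5: 26407.7 ≠ 26457.7
Conclusion: The claimed result is incorrect. The correct answer is 26407.7.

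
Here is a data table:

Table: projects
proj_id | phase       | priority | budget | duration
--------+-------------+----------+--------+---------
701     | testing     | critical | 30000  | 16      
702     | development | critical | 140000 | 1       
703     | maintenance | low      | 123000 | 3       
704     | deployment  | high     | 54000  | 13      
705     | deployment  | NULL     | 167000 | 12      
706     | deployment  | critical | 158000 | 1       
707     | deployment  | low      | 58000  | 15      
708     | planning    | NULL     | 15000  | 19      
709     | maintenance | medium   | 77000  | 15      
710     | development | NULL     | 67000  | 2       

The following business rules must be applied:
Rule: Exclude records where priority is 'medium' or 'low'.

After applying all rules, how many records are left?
7

Step 1: Count records to exclude
  - 1 (medium) + 2 (low) = 3 records
Step 2: Total records: 10
Step 3: Remaining = 10 - 3 = 7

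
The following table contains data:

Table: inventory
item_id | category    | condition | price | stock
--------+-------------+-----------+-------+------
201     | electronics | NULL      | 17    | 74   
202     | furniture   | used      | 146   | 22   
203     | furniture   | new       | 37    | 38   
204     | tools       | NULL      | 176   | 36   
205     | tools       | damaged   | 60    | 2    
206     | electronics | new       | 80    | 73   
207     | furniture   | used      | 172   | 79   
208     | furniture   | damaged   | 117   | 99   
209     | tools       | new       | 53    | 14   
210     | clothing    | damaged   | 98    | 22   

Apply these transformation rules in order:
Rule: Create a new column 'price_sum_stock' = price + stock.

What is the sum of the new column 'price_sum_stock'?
1415

Step 1: For each record, compute price + stock
Example calculations:
  17 + 74 = 91
  146 + 22 = 168
  37 + 38 = 75
  ...
Step 2: Sum all derived values
Step 3: Total = 1415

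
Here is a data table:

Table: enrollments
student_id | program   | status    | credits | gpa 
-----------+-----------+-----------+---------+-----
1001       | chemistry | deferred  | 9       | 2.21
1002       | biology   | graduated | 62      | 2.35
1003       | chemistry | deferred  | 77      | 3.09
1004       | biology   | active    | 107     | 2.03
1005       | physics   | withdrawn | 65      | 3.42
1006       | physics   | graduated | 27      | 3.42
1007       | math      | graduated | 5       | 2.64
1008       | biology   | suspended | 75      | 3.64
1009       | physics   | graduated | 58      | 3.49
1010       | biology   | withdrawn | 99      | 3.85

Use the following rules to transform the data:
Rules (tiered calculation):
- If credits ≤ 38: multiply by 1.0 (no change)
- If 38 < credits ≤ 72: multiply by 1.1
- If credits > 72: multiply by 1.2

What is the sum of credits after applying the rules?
674.1

Step 1: Tier 1 (credits ≤ 38): 3 records, sum = 41 × 1.0 = 41.0
Step 2: Tier 2 (38 < credits ≤ 72): 3 records, sum = 185 × 1.1 = 203.5
Step 3: Tier 3 (credits > 72): 4 records, sum = 358 × 1.2 = 429.6
Step 4: Final sum = 41.0 + 203.5 + 429.6 = 674.1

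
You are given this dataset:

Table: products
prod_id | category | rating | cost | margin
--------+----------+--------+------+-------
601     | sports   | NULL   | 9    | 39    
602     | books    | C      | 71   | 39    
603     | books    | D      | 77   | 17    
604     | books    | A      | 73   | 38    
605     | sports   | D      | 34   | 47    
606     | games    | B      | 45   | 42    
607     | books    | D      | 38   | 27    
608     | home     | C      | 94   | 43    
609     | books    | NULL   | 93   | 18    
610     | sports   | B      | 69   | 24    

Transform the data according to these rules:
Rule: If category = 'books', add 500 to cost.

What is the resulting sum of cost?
3103

Step 1: Count records where category = 'books': 5
Step 2: Total bonus added: 5 × 500 = 2500
Step 3: Original sum of cost: 603
Step 4: Final sum = 603 + 2500 = 3103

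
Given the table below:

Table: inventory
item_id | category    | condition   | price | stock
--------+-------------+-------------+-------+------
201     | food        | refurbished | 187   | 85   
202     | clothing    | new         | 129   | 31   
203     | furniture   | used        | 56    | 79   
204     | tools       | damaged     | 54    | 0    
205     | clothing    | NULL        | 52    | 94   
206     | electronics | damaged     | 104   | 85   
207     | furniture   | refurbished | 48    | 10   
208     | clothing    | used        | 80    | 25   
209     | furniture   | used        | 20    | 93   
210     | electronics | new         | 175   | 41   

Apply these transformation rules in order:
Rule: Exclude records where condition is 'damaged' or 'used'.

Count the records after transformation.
5

Step 1: Count records to exclude
  - 2 (damaged) + 3 (used) = 5 records
Step 2: Total records: 10
Step 3: Remaining = 10 - 5 = 5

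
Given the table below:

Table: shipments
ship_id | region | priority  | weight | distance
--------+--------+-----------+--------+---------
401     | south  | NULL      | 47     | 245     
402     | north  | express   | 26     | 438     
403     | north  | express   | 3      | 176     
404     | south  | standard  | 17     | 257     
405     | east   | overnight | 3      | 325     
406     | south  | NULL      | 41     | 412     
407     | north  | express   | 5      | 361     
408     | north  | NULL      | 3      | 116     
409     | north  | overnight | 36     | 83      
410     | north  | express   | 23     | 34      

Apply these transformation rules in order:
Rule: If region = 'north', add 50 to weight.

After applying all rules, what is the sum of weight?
504

Step 1: Count records where region = 'north': 6
Step 2: Total bonus added: 6 × 50 = 300
Step 3: Original sum of weight: 204
Step 4: Final sum = 204 + 300 = 504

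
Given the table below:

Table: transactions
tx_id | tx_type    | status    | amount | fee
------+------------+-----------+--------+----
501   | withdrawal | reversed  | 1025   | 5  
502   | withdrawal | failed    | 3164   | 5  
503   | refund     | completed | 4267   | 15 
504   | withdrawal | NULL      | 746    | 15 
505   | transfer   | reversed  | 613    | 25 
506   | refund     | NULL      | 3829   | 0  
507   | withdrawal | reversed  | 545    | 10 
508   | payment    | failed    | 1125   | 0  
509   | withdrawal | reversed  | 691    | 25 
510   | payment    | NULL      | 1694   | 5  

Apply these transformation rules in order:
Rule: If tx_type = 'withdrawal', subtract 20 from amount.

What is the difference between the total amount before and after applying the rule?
100

Step 1: Original sum of amount = 17699
Step 2: 5 records have tx_type = 'withdrawal'
Step 3: Each affected record changes by -20
Step 4: Total change = 5 × -20 = -100
Step 5: New sum = 17699 + -100 = 17599
Step 6: Difference = |17599 - 17699| = 100
        (Sum decreased by 100)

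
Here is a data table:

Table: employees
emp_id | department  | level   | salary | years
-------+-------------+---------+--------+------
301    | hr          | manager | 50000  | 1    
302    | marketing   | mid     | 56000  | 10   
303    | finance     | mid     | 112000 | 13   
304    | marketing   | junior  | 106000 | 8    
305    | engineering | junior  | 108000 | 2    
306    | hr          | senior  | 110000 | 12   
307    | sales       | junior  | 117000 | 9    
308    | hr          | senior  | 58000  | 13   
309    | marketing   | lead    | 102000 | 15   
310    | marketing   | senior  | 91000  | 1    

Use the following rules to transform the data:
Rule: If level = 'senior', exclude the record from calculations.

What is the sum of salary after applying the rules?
651000

Step 1: Identify records where level = 'senior'
Step 2: The excluded records sum to 259000
Step 3: Original total salary = 910000
Step 4: Remaining total = 910000 - 259000 = 651000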